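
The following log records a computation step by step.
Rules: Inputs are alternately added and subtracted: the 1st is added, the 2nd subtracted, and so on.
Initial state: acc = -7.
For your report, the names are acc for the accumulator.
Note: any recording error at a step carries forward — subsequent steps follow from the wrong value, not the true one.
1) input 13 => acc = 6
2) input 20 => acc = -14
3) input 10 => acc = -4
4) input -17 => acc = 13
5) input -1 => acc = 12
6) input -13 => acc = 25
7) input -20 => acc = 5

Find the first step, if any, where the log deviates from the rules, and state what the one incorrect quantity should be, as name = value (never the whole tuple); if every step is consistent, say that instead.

Step 1: acc = -7 + 13 = 6 — in agreement.
Step 2: acc = 6 - 20 = -14 — consistent with the log.
Step 3: acc = -14 + 10 = -4 — confirmed correct.
Step 4: acc = -4 - -17 = 13 — matches.
Step 5: acc = 13 + -1 = 12 — exactly as logged.
Step 6: acc = 12 - -13 = 25 — in agreement.
Step 7: acc = 25 + -20 = 5 — same as recorded.
Nothing is out of place; the run is error-free.

no error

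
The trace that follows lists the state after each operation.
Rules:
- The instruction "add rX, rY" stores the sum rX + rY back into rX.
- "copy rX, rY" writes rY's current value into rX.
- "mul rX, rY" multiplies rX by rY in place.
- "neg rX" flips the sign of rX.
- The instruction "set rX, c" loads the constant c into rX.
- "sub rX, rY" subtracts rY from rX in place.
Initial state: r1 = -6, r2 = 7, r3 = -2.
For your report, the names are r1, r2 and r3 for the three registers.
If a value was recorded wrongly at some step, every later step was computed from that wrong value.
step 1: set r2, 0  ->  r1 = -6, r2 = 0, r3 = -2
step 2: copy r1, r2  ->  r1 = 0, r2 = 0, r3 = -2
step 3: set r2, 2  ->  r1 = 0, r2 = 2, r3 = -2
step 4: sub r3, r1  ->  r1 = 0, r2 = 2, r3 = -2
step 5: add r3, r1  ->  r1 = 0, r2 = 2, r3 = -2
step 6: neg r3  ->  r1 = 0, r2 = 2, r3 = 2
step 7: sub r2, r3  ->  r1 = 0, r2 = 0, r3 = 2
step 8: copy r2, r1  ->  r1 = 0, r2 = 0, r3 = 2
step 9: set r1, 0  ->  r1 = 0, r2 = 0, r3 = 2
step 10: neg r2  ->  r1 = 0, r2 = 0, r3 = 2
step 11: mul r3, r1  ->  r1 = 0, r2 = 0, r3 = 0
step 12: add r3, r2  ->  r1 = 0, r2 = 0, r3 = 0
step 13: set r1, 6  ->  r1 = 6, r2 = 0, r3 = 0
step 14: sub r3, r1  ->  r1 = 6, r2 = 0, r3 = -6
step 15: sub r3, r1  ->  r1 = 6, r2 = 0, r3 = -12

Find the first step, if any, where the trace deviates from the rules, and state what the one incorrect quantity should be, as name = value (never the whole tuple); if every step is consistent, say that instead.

no error

step 1: r2 = 0 -> exactly as logged
step 2: r1 = 0 -> confirmed correct
step 3: r2 = 2 -> same as recorded
step 4: r3 = -2 - 0 = -2 -> matches
step 5: r3 = -2 + 0 = -2 -> verified
step 6: r3 = -(-2) = 2 -> checks out
step 7: r2 = 2 - 2 = 0 -> same as recorded
step 8: r2 = 0 -> checks out
step 9: r1 = 0 -> exactly as logged
step 10: r2 = -(0) = 0 -> consistent with the trace
step 11: r3 = 2 * 0 = 0 -> checks out
step 12: r3 = 0 + 0 = 0 -> in agreement
step 13: r1 = 6 -> consistent with the trace
step 14: r3 = 0 - 6 = -6 -> verified
step 15: r3 = -6 - 6 = -12 -> no discrepancy
No step deviates from the rules.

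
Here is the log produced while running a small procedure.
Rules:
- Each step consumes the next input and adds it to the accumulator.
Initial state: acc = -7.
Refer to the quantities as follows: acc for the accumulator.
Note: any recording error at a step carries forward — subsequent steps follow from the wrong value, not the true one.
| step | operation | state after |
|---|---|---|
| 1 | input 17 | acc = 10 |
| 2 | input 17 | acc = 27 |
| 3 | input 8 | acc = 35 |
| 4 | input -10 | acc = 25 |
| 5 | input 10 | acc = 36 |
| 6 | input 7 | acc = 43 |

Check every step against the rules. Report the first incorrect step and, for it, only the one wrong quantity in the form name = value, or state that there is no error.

step 5, acc = 35

1. acc = -7 + 17 = 10 (agrees with the log)
2. acc = 10 + 17 = 27 (verified)
3. acc = 27 + 8 = 35 (verified)
4. acc = 35 + -10 = 25 (same as recorded)
5. acc = 25 + 10 = 35 (not what was recorded)
That makes step 5 the first incorrect line — acc = 35 is what it should show.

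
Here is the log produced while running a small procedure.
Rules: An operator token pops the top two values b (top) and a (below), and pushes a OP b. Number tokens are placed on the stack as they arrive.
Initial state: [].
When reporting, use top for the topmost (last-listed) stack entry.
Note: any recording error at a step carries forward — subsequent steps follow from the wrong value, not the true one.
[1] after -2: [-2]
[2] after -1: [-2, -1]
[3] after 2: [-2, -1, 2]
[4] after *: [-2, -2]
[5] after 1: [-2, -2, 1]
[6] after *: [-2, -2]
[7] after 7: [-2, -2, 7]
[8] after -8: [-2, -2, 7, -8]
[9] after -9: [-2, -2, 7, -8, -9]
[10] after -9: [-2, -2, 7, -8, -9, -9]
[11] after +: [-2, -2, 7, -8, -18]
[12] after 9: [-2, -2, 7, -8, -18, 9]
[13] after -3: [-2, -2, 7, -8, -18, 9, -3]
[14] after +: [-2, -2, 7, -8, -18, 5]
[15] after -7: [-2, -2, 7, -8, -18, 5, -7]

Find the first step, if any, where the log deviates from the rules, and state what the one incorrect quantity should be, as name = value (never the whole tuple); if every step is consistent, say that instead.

step 1: push -2: top = -2 -> consistent with the log
step 2: push -1: top = -1 -> matches
step 3: push 2: top = 2 -> exactly as logged
step 4: -1 * 2 = -2 -> consistent with the log
step 5: push 1: top = 1 -> same as recorded
step 6: -2 * 1 = -2 -> exactly as logged
step 7: push 7: top = 7 -> matches
step 8: push -8: top = -8 -> consistent with the log
step 9: push -9: top = -9 -> checks out
step 10: push -9: top = -9 -> agrees with the log
step 11: -9 + -9 = -18 -> verified
step 12: push 9: top = 9 -> confirmed correct
step 13: push -3: top = -3 -> verified
step 14: 9 + -3 = 6 -> the log has a different value
Step 14 is the first one off; corrected, top = 6.

step 14, top = 6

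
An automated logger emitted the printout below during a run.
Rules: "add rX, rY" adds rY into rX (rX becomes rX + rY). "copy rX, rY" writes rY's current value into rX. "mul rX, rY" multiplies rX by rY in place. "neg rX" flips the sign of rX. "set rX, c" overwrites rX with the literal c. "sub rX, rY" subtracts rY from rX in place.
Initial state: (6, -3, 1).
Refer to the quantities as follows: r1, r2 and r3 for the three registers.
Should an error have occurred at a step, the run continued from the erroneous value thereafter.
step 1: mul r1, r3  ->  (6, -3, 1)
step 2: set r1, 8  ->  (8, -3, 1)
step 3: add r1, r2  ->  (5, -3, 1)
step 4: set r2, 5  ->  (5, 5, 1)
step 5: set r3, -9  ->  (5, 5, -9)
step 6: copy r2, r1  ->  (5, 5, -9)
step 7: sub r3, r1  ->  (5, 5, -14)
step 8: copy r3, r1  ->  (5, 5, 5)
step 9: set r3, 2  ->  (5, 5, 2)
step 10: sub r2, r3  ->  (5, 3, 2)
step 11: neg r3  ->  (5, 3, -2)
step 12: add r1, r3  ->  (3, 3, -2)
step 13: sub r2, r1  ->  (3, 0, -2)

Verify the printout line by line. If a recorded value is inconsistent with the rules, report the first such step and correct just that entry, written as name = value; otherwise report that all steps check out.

Step 1: r1 = 6 * 1 = 6 — confirmed correct.
Step 2: r1 = 8 — in agreement.
Step 3: r1 = 8 + -3 = 5 — in agreement.
Step 4: r2 = 5 — exactly as logged.
Step 5: r3 = -9 — matches.
Step 6: r2 = 5 — verified.
Step 7: r3 = -9 - 5 = -14 — no discrepancy.
Step 8: r3 = 5 — confirmed correct.
Step 9: r3 = 2 — consistent with the printout.
Step 10: r2 = 5 - 2 = 3 — same as recorded.
Step 11: r3 = -(2) = -2 — agrees with the printout.
Step 12: r1 = 5 + -2 = 3 — consistent with the printout.
Step 13: r2 = 3 - 3 = 0 — confirmed correct.
No step deviates from the rules.

no error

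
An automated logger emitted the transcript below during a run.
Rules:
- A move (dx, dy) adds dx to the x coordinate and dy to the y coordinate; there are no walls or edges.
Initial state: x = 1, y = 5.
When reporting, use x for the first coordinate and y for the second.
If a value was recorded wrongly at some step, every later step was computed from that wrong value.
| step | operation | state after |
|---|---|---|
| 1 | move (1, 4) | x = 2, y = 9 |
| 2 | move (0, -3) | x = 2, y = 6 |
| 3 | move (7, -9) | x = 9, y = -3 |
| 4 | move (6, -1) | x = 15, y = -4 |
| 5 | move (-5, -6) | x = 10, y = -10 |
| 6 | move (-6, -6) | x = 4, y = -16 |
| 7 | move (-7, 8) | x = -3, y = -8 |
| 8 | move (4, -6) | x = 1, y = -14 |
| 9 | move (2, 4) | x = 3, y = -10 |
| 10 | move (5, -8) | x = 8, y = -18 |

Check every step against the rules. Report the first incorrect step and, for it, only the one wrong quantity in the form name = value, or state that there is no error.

no error

Recomputing the run from the initial state:
step 1: x = 2, y = 9
step 2: x = 2, y = 6
step 3: x = 9, y = -3
step 4: x = 15, y = -4
step 5: x = 10, y = -10
step 6: x = 4, y = -16
step 7: x = -3, y = -8
step 8: x = 1, y = -14
step 9: x = 3, y = -10
step 10: x = 8, y = -18
This matches the transcript at every step.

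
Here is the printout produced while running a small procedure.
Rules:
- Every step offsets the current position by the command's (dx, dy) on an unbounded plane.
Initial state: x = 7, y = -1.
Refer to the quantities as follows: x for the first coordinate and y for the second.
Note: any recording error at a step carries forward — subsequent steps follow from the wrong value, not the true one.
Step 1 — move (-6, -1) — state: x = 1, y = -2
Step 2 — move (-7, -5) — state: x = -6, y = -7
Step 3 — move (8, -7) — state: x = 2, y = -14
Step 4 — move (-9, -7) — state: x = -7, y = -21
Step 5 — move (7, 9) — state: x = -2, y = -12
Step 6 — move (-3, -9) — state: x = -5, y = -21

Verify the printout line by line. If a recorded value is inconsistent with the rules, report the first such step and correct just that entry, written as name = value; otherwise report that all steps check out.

Recomputing the run from the initial state:
step 1: x = 1, y = -2
step 2: x = -6, y = -7
step 3: x = 2, y = -14
step 4: x = -7, y = -21
step 5: x = 0, y = -12
step 6: x = -3, y = -21
The first disagreement with the printout is at step 5, where the value should be x = 0.

step 5, x = 0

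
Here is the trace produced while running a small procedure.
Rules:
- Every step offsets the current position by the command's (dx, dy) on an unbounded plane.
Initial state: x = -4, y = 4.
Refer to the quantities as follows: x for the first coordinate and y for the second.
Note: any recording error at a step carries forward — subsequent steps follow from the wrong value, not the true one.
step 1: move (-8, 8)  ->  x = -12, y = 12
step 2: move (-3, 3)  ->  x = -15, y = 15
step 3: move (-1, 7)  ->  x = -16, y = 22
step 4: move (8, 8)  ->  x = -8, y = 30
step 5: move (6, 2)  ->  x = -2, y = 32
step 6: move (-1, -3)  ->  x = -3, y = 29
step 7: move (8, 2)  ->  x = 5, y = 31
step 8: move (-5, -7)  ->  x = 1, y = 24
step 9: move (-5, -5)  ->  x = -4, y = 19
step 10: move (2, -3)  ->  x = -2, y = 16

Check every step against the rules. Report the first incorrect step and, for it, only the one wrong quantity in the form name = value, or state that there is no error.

Recomputing the run from the initial state:
step 1: x = -12, y = 12
step 2: x = -15, y = 15
step 3: x = -16, y = 22
step 4: x = -8, y = 30
step 5: x = -2, y = 32
step 6: x = -3, y = 29
step 7: x = 5, y = 31
step 8: x = 0, y = 24
step 9: x = -5, y = 19
step 10: x = -3, y = 16
The first disagreement with the trace is at step 8, where the value should be x = 0.

step 8, x = 0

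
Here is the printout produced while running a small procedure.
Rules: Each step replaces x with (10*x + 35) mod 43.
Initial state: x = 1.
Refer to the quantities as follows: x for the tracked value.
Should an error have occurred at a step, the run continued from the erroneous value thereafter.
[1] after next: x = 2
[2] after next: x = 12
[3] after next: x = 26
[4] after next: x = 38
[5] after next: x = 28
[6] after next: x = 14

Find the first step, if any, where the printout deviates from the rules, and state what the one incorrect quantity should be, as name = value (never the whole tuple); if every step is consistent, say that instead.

step 4, x = 37

Step 1: x = (10*1 + 35) mod 43 = 2 — no discrepancy.
Step 2: x = (10*2 + 35) mod 43 = 12 — in agreement.
Step 3: x = (10*12 + 35) mod 43 = 26 — in agreement.
Step 4: x = (10*26 + 35) mod 43 = 37 — the entry is off here.
First deviation found at step 4; the corrected entry is x = 37.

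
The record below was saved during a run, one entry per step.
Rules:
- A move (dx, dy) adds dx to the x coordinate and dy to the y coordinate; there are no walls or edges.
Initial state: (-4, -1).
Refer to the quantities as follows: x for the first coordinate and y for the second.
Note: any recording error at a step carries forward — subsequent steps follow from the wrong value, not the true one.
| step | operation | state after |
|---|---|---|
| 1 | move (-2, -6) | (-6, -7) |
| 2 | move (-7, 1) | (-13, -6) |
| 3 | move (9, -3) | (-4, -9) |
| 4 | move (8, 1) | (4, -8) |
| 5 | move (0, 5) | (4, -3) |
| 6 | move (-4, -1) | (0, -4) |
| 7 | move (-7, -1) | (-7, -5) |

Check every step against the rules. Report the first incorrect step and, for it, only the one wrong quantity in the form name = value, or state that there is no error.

step 1: x = -4 + (-2) = -6, y = -1 + (-6) = -7 -> same as recorded
step 2: x = -6 + (-7) = -13, y = -7 + (1) = -6 -> agrees with the record
step 3: x = -13 + (9) = -4, y = -6 + (-3) = -9 -> same as recorded
step 4: x = -4 + (8) = 4, y = -9 + (1) = -8 -> verified
step 5: x = 4 + (0) = 4, y = -8 + (5) = -3 -> matches
step 6: x = 4 + (-4) = 0, y = -3 + (-1) = -4 -> exactly as logged
step 7: x = 0 + (-7) = -7, y = -4 + (-1) = -5 -> in agreement
Every step is consistent.

no error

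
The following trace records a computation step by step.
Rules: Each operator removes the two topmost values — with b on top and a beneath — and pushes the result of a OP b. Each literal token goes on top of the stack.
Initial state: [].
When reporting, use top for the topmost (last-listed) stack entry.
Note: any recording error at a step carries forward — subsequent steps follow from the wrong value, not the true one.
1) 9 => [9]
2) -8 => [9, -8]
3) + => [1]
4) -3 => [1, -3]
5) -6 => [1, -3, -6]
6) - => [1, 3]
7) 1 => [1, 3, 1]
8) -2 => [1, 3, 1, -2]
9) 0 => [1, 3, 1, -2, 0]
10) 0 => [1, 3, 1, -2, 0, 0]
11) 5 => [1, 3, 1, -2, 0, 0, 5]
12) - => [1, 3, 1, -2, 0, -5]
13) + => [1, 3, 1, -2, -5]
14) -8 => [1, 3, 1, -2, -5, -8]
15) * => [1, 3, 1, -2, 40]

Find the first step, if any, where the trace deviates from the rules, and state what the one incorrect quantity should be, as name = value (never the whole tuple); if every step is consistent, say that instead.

Recomputing the run from the initial state:
step 1: [9]
step 2: [9, -8]
step 3: [1]
step 4: [1, -3]
step 5: [1, -3, -6]
step 6: [1, 3]
step 7: [1, 3, 1]
step 8: [1, 3, 1, -2]
step 9: [1, 3, 1, -2, 0]
step 10: [1, 3, 1, -2, 0, 0]
step 11: [1, 3, 1, -2, 0, 0, 5]
step 12: [1, 3, 1, -2, 0, -5]
step 13: [1, 3, 1, -2, -5]
step 14: [1, 3, 1, -2, -5, -8]
step 15: [1, 3, 1, -2, 40]
This matches the trace at every step.

no error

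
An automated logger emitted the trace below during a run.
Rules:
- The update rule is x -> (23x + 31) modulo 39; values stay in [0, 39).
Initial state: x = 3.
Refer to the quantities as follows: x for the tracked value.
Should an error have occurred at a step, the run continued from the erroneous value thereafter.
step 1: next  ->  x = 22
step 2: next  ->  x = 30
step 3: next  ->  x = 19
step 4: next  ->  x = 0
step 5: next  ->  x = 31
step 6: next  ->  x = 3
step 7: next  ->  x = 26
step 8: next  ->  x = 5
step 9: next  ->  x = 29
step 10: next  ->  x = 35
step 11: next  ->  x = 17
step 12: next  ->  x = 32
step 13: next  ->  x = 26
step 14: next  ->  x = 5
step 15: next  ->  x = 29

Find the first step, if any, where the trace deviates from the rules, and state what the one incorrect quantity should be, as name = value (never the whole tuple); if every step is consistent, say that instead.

Recomputing the run from the initial state:
step 1: x = 22
step 2: x = 30
step 3: x = 19
step 4: x = 0
step 5: x = 31
step 6: x = 3
step 7: x = 22
step 8: x = 30
step 9: x = 19
step 10: x = 0
step 11: x = 31
step 12: x = 3
step 13: x = 22
step 14: x = 30
step 15: x = 19
The first disagreement with the trace is at step 7, where the value should be x = 22.

step 7, x = 22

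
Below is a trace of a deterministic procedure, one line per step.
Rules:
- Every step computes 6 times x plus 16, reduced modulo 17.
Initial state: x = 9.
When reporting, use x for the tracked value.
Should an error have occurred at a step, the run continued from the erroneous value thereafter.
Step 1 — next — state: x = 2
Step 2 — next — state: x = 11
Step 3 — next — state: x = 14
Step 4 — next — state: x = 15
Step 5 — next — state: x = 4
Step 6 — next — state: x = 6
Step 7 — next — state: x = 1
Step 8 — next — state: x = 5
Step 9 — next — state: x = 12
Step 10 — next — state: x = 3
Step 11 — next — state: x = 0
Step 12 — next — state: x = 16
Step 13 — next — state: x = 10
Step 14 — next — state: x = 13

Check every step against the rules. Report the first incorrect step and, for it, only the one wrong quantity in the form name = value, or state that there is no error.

step 14, x = 8

step 1: x = (6*9 + 16) mod 17 = 2 -> confirmed correct
step 2: x = (6*2 + 16) mod 17 = 11 -> consistent with the trace
step 3: x = (6*11 + 16) mod 17 = 14 -> matches
step 4: x = (6*14 + 16) mod 17 = 15 -> consistent with the trace
step 5: x = (6*15 + 16) mod 17 = 4 -> in agreement
step 6: x = (6*4 + 16) mod 17 = 6 -> exactly as logged
step 7: x = (6*6 + 16) mod 17 = 1 -> exactly as logged
step 8: x = (6*1 + 16) mod 17 = 5 -> verified
step 9: x = (6*5 + 16) mod 17 = 12 -> exactly as logged
step 10: x = (6*12 + 16) mod 17 = 3 -> matches
step 11: x = (6*3 + 16) mod 17 = 0 -> agrees with the trace
step 12: x = (6*0 + 16) mod 17 = 16 -> same as recorded
step 13: x = (6*16 + 16) mod 17 = 10 -> in agreement
step 14: x = (6*10 + 16) mod 17 = 8 -> the entry is off here
Step 14 is the first one off; corrected, x = 8.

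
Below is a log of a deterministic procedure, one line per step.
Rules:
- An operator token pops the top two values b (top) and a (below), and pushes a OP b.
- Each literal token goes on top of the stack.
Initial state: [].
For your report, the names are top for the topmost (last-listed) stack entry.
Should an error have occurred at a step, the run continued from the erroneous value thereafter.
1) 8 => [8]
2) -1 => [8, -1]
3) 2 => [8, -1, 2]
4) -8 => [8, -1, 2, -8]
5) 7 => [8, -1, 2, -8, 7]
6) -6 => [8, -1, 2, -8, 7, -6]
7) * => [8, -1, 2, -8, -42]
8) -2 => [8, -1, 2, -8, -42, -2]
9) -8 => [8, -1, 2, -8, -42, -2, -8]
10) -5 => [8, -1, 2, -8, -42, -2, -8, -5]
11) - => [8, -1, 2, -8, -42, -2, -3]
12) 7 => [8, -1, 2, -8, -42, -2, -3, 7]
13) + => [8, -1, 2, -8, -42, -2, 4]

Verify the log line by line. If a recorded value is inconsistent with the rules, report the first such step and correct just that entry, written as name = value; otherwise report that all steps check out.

Step 1: push 8: top = 8 — exactly as logged.
Step 2: push -1: top = -1 — exactly as logged.
Step 3: push 2: top = 2 — checks out.
Step 4: push -8: top = -8 — matches.
Step 5: push 7: top = 7 — verified.
Step 6: push -6: top = -6 — matches.
Step 7: 7 * -6 = -42 — agrees with the log.
Step 8: push -2: top = -2 — no discrepancy.
Step 9: push -8: top = -8 — exactly as logged.
Step 10: push -5: top = -5 — verified.
Step 11: -8 - -5 = -3 — agrees with the log.
Step 12: push 7: top = 7 — agrees with the log.
Step 13: -3 + 7 = 4 — in agreement.
All entries verified; no error found.

no error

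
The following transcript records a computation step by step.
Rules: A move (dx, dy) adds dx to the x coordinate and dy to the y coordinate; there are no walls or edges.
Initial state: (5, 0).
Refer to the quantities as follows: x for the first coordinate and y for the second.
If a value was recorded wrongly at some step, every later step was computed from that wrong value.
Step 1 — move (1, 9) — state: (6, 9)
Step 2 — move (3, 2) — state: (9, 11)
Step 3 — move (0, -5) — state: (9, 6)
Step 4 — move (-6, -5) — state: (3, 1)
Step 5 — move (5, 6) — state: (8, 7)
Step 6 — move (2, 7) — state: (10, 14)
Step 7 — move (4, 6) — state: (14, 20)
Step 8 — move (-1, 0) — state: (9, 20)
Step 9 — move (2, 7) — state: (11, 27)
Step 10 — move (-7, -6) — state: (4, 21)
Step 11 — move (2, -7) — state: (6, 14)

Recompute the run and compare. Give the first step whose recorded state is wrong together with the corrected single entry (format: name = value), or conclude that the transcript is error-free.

step 8, x = 13

Step 1: x = 5 + (1) = 6, y = 0 + (9) = 9 — exactly as logged.
Step 2: x = 6 + (3) = 9, y = 9 + (2) = 11 — in agreement.
Step 3: x = 9 + (0) = 9, y = 11 + (-5) = 6 — exactly as logged.
Step 4: x = 9 + (-6) = 3, y = 6 + (-5) = 1 — verified.
Step 5: x = 3 + (5) = 8, y = 1 + (6) = 7 — exactly as logged.
Step 6: x = 8 + (2) = 10, y = 7 + (7) = 14 — exactly as logged.
Step 7: x = 10 + (4) = 14, y = 14 + (6) = 20 — matches.
Step 8: x = 14 + (-1) = 13, y = 20 + (0) = 20 — the transcript disagrees here.
So the first discrepancy is step 8, where the right value is x = 13.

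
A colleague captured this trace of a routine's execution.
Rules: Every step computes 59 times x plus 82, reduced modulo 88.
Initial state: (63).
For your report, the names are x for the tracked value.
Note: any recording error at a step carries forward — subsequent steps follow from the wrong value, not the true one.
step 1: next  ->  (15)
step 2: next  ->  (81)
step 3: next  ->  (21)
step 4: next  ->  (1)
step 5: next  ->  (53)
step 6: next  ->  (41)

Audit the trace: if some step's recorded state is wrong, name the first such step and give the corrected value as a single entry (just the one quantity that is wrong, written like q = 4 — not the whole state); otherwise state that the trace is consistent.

step 2, x = 87

Step 1: x = (59*63 + 82) mod 88 = 15 — confirmed correct.
Step 2: x = (59*15 + 82) mod 88 = 87 — not what was recorded.
Step 2 is the first one off; corrected, x = 87.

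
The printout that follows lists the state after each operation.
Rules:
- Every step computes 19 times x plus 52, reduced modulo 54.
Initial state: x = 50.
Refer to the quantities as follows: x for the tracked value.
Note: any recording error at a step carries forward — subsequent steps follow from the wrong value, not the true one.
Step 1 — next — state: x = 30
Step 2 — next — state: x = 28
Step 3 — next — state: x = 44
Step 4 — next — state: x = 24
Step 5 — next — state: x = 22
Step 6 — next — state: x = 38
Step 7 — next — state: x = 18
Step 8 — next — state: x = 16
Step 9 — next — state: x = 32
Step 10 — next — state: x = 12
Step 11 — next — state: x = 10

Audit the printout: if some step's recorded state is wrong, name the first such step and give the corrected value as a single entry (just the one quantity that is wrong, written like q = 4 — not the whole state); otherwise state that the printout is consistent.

Step 1: x = (19*50 + 52) mod 54 = 30 — no discrepancy.
Step 2: x = (19*30 + 52) mod 54 = 28 — confirmed correct.
Step 3: x = (19*28 + 52) mod 54 = 44 — in agreement.
Step 4: x = (19*44 + 52) mod 54 = 24 — same as recorded.
Step 5: x = (19*24 + 52) mod 54 = 22 — same as recorded.
Step 6: x = (19*22 + 52) mod 54 = 38 — consistent with the printout.
Step 7: x = (19*38 + 52) mod 54 = 18 — confirmed correct.
Step 8: x = (19*18 + 52) mod 54 = 16 — agrees with the printout.
Step 9: x = (19*16 + 52) mod 54 = 32 — agrees with the printout.
Step 10: x = (19*32 + 52) mod 54 = 12 — confirmed correct.
Step 11: x = (19*12 + 52) mod 54 = 10 — matches.
All steps check out; nothing to correct.

no error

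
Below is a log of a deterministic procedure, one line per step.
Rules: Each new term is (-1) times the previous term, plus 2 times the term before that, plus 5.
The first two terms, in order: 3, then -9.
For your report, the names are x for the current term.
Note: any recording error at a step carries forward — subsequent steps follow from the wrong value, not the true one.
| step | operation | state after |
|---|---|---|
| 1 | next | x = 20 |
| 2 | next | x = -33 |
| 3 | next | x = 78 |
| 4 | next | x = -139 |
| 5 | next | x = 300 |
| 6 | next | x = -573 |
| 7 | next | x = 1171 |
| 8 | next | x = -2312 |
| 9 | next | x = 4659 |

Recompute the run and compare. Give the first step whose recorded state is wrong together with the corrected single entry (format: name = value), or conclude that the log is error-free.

Step 1: x = -1*(-9) + (2)*(3) + (5) = 20 — no discrepancy.
Step 2: x = -1*(20) + (2)*(-9) + (5) = -33 — agrees with the log.
Step 3: x = -1*(-33) + (2)*(20) + (5) = 78 — matches.
Step 4: x = -1*(78) + (2)*(-33) + (5) = -139 — verified.
Step 5: x = -1*(-139) + (2)*(78) + (5) = 300 — checks out.
Step 6: x = -1*(300) + (2)*(-139) + (5) = -573 — no discrepancy.
Step 7: x = -1*(-573) + (2)*(300) + (5) = 1178 — the recorded entry deviates here.
First deviation found at step 7; the corrected entry is x = 1178.

step 7, x = 1178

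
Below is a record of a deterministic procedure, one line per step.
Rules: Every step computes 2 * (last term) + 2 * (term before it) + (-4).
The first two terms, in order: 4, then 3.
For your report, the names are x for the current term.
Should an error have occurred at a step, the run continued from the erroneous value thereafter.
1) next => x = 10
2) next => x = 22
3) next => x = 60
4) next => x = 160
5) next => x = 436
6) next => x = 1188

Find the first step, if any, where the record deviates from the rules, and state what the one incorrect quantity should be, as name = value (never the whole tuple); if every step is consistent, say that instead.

no error

step 1: x = 2*(3) + (2)*(4) + (-4) = 10 -> same as recorded
step 2: x = 2*(10) + (2)*(3) + (-4) = 22 -> matches
step 3: x = 2*(22) + (2)*(10) + (-4) = 60 -> consistent with the record
step 4: x = 2*(60) + (2)*(22) + (-4) = 160 -> checks out
step 5: x = 2*(160) + (2)*(60) + (-4) = 436 -> same as recorded
step 6: x = 2*(436) + (2)*(160) + (-4) = 1188 -> no discrepancy
Every step is consistent.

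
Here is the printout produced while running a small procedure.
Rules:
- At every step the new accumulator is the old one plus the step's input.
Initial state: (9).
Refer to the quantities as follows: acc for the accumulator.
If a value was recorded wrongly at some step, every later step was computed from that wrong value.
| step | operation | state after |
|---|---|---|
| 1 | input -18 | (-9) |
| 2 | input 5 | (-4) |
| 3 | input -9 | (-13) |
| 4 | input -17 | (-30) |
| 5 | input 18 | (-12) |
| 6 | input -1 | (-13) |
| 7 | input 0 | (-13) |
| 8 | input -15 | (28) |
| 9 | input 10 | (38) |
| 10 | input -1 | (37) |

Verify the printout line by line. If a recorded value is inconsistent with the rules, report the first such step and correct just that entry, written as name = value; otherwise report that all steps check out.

step 1: acc = 9 + -18 = -9 -> consistent with the printout
step 2: acc = -9 + 5 = -4 -> exactly as logged
step 3: acc = -4 + -9 = -13 -> verified
step 4: acc = -13 + -17 = -30 -> confirmed correct
step 5: acc = -30 + 18 = -12 -> exactly as logged
step 6: acc = -12 + -1 = -13 -> in agreement
step 7: acc = -13 + 0 = -13 -> matches
step 8: acc = -13 + -15 = -28 -> the printout disagrees here
First deviation found at step 8; the corrected entry is acc = -28.

step 8, acc = -28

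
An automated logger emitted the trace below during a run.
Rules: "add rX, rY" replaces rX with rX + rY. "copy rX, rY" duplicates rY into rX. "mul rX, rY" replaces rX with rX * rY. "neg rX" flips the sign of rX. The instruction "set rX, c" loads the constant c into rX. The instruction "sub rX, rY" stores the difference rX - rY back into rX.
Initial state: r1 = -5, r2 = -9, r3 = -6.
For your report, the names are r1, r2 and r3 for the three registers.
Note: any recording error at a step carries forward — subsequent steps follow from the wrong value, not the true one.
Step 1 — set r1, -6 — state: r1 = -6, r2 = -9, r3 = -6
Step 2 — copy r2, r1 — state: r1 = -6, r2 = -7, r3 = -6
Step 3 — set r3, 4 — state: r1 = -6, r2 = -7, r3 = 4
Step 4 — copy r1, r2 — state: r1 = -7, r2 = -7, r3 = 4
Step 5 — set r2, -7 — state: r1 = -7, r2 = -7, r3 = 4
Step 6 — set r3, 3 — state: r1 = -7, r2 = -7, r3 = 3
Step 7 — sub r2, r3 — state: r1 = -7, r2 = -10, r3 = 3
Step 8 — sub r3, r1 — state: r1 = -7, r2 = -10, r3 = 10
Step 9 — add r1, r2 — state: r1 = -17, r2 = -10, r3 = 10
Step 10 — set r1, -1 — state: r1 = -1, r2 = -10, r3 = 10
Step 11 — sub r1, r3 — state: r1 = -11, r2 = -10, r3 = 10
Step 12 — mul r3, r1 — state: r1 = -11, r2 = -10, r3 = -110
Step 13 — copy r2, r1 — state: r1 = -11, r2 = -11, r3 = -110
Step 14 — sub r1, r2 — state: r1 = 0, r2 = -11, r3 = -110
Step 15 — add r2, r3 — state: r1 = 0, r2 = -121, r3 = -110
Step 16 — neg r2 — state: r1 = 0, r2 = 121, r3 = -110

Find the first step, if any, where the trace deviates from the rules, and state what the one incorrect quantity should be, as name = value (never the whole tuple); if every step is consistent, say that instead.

step 2, r2 = -6

step 1: r1 = -6 -> matches
step 2: r2 = -6 -> the entry is off here
Step 2 is the first one off; corrected, r2 = -6.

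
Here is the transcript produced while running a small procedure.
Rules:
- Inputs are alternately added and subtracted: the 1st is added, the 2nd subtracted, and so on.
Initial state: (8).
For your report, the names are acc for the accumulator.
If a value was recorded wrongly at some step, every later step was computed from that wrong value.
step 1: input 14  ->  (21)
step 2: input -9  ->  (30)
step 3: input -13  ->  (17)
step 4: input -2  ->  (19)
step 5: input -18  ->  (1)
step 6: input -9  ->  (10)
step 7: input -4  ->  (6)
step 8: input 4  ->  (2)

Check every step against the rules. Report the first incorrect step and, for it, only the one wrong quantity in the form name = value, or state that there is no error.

1. acc = 8 + 14 = 22 (the entry is off here)
First incorrect step: 1; the correct value is acc = 22.

step 1, acc = 22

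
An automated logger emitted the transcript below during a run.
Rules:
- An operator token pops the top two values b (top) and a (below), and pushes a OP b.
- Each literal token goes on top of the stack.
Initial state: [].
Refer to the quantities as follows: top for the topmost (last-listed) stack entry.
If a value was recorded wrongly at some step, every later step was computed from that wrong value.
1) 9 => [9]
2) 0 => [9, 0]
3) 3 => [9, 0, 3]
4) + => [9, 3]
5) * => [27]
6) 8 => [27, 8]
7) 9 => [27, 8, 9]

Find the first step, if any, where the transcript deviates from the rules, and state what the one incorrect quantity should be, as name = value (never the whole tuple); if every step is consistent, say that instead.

no error

1. push 9: top = 9 (same as recorded)
2. push 0: top = 0 (agrees with the transcript)
3. push 3: top = 3 (confirmed correct)
4. 0 + 3 = 3 (agrees with the transcript)
5. 9 * 3 = 27 (verified)
6. push 8: top = 8 (checks out)
7. push 9: top = 9 (checks out)
All entries verified; no error found.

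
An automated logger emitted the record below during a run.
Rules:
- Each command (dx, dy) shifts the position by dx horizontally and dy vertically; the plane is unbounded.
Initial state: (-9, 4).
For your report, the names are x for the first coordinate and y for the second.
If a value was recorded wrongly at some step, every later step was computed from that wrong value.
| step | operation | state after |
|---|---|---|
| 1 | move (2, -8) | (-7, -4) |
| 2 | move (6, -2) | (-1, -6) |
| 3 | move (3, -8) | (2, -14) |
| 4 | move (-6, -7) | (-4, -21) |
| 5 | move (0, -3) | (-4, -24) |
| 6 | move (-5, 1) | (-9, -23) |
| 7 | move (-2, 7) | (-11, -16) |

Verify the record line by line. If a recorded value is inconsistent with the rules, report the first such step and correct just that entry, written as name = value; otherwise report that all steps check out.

no error

1. x = -9 + (2) = -7, y = 4 + (-8) = -4 (checks out)
2. x = -7 + (6) = -1, y = -4 + (-2) = -6 (consistent with the record)
3. x = -1 + (3) = 2, y = -6 + (-8) = -14 (confirmed correct)
4. x = 2 + (-6) = -4, y = -14 + (-7) = -21 (exactly as logged)
5. x = -4 + (0) = -4, y = -21 + (-3) = -24 (same as recorded)
6. x = -4 + (-5) = -9, y = -24 + (1) = -23 (no discrepancy)
7. x = -9 + (-2) = -11, y = -23 + (7) = -16 (checks out)
Each recorded entry agrees with the recomputation.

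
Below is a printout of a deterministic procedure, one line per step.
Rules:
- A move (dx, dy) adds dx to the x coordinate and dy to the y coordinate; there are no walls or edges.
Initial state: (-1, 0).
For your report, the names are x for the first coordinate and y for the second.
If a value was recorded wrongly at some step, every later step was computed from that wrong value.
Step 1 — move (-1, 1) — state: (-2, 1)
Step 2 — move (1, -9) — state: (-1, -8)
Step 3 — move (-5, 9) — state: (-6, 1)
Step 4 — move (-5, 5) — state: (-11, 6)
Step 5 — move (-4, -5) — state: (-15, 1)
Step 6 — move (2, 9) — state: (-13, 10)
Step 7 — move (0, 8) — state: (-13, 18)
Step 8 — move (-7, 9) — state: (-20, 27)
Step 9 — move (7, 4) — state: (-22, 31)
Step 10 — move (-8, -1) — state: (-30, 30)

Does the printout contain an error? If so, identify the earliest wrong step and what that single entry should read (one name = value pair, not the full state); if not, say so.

step 9, x = -13

1. x = -1 + (-1) = -2, y = 0 + (1) = 1 (consistent with the printout)
2. x = -2 + (1) = -1, y = 1 + (-9) = -8 (verified)
3. x = -1 + (-5) = -6, y = -8 + (9) = 1 (same as recorded)
4. x = -6 + (-5) = -11, y = 1 + (5) = 6 (agrees with the printout)
5. x = -11 + (-4) = -15, y = 6 + (-5) = 1 (consistent with the printout)
6. x = -15 + (2) = -13, y = 1 + (9) = 10 (exactly as logged)
7. x = -13 + (0) = -13, y = 10 + (8) = 18 (same as recorded)
8. x = -13 + (-7) = -20, y = 18 + (9) = 27 (verified)
9. x = -20 + (7) = -13, y = 27 + (4) = 31 (this is not what the printout shows)
The audit stops at step 9: the recorded entry is wrong and should be x = -13.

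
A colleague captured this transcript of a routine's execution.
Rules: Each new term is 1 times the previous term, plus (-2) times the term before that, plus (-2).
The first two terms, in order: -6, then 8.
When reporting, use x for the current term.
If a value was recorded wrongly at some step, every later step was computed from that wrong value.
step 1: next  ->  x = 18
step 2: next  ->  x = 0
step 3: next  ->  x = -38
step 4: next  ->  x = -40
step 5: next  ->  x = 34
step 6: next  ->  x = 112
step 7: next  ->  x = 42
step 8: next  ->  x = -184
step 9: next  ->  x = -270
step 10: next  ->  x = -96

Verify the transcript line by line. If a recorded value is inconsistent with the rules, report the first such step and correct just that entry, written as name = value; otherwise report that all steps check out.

step 10, x = 96

Recomputing the run from the initial state:
step 1: x = 18
step 2: x = 0
step 3: x = -38
step 4: x = -40
step 5: x = 34
step 6: x = 112
step 7: x = 42
step 8: x = -184
step 9: x = -270
step 10: x = 96
The first disagreement with the transcript is at step 10, where the value should be x = 96.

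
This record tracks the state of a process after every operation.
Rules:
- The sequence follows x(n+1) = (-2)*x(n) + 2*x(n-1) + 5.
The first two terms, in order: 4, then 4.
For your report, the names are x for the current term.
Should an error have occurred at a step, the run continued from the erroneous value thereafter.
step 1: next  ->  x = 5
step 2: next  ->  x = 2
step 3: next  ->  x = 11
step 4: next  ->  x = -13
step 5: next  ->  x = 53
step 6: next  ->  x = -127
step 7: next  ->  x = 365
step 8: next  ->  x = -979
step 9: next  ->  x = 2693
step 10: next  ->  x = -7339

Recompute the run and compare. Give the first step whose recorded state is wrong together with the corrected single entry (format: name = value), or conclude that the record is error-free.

step 2, x = 3

Recomputing the run from the initial state:
step 1: x = 5
step 2: x = 3
step 3: x = 9
step 4: x = -7
step 5: x = 37
step 6: x = -83
step 7: x = 245
step 8: x = -651
step 9: x = 1797
step 10: x = -4891
The first disagreement with the record is at step 2, where the value should be x = 3.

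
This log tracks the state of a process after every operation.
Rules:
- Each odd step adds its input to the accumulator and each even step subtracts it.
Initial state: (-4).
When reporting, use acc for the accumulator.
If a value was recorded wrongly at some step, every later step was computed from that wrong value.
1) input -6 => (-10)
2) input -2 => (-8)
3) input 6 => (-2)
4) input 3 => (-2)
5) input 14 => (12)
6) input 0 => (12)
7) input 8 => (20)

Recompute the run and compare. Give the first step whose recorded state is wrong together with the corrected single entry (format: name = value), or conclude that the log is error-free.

Step 1: acc = -4 + -6 = -10 — exactly as logged.
Step 2: acc = -10 - -2 = -8 — exactly as logged.
Step 3: acc = -8 + 6 = -2 — agrees with the log.
Step 4: acc = -2 - 3 = -5 — a discrepancy with the log.
The audit stops at step 4: the recorded entry is wrong and should be acc = -5.

step 4, acc = -5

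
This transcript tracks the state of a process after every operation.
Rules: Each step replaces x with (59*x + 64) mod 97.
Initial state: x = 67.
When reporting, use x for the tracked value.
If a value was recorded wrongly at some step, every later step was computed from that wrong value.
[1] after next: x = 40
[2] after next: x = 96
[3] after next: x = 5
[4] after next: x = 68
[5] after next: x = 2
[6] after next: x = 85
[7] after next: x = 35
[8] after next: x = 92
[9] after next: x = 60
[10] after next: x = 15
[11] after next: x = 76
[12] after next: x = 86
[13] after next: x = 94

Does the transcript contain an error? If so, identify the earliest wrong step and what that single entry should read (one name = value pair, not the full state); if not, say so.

no error

Recomputing the run from the initial state:
step 1: x = 40
step 2: x = 96
step 3: x = 5
step 4: x = 68
step 5: x = 2
step 6: x = 85
step 7: x = 35
step 8: x = 92
step 9: x = 60
step 10: x = 15
step 11: x = 76
step 12: x = 86
step 13: x = 94
This matches the transcript at every step.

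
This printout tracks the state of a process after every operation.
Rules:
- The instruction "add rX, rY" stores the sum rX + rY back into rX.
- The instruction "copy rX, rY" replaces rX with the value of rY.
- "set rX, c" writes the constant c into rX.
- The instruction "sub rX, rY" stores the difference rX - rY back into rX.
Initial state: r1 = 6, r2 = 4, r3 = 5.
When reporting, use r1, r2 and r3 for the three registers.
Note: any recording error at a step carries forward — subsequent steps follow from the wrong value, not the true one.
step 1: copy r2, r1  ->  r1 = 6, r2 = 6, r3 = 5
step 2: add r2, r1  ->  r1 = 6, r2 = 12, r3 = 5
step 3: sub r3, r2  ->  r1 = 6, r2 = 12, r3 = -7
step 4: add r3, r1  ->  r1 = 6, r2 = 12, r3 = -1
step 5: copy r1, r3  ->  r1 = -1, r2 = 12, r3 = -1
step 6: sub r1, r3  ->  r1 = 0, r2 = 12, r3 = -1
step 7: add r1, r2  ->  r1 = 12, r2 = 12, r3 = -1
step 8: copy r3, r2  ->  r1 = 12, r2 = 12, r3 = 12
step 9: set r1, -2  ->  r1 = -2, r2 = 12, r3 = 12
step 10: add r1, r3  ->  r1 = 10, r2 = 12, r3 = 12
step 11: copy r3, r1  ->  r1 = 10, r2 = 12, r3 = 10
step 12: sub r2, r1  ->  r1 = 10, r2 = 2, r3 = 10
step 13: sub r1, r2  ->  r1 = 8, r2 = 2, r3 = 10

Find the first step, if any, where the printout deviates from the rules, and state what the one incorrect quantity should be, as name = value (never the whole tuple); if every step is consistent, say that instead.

no error

Recomputing the run from the initial state:
step 1: r1 = 6, r2 = 6, r3 = 5
step 2: r1 = 6, r2 = 12, r3 = 5
step 3: r1 = 6, r2 = 12, r3 = -7
step 4: r1 = 6, r2 = 12, r3 = -1
step 5: r1 = -1, r2 = 12, r3 = -1
step 6: r1 = 0, r2 = 12, r3 = -1
step 7: r1 = 12, r2 = 12, r3 = -1
step 8: r1 = 12, r2 = 12, r3 = 12
step 9: r1 = -2, r2 = 12, r3 = 12
step 10: r1 = 10, r2 = 12, r3 = 12
step 11: r1 = 10, r2 = 12, r3 = 10
step 12: r1 = 10, r2 = 2, r3 = 10
step 13: r1 = 8, r2 = 2, r3 = 10
This matches the printout at every step.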